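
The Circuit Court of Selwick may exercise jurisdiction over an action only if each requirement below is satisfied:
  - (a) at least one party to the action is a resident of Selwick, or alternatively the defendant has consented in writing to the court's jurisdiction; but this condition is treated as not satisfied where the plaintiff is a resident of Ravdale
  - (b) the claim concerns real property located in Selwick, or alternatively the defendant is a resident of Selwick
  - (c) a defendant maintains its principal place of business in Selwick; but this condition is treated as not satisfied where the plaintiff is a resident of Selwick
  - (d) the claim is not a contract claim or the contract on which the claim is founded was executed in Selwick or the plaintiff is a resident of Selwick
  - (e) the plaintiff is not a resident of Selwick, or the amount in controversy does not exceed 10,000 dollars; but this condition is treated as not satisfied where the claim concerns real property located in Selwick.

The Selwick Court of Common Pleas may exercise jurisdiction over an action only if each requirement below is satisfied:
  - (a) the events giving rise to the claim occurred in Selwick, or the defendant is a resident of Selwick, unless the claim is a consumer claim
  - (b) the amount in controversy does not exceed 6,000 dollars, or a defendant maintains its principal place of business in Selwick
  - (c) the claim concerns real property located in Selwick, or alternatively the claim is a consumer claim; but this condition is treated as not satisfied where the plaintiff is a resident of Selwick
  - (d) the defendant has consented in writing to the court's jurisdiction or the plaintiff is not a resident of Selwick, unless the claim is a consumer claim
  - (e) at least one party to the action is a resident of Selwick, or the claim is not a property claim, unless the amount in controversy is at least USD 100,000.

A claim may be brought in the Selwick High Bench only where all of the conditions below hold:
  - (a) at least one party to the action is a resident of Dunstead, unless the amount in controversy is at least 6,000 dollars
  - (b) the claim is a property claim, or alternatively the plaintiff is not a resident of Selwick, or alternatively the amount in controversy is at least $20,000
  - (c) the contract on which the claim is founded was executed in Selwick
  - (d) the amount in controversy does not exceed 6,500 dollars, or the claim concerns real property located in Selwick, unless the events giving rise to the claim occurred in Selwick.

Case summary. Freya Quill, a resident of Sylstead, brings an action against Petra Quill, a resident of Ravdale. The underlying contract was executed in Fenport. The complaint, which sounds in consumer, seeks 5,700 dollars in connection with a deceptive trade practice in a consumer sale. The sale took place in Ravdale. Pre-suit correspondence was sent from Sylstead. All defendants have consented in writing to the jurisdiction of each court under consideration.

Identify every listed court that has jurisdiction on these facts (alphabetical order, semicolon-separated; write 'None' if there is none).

The Circuit Court of Selwick:
  (a) Every defendant has filed written consent, so one alternative holds. The exception is not triggered, since the plaintiff resides in Sylstead, not Ravdale. Condition met.
  (b) The claim does not concern real property; the defendant resides in Ravdale, not Selwick — no alternative holds. Not met.
  (c) No defendant is a corporation. Condition not met.
  (d) The claim is a consumer claim, not a contract claim, which satisfies one of the alternatives. Met.
  (e) The plaintiff resides in Sylstead, which is not Selwick, so one alternative holds. And the carve-out is inapplicable — the claim does not concern real property. Met.
  → Not every requirement is met — no jurisdiction.
The Selwick Court of Common Pleas:
  (a) The operative events occurred in Ravdale, not Selwick; the defendant resides in Ravdale, not Selwick — every alternative fails. But the claim is a consumer claim, and the 'unless' clause therefore excuses the requirement. Condition met.
  (b) The amount in controversy is 5,700 dollars, within the USD 6,000 ceiling, which satisfies one of the alternatives. Met.
  (c) The claim is a consumer claim, so one alternative holds. The carve-out does not apply: the plaintiff resides in Sylstead, not Selwick. Condition met.
  (d) Every defendant has filed written consent, so this disjunct is met. Satisfied.
  (e) The claim is a consumer claim, not a property claim — that alternative is enough. Condition met.
  → All conditions met; jurisdiction exists.
The Selwick High Bench:
  (a) No party resides in Dunstead. Nor does the 'unless' clause help: the amount in controversy is 5,700 dollars, below the $6,000 floor. Not satisfied.
  (b) The plaintiff resides in Sylstead, which is not Selwick, which satisfies one of the alternatives. Condition met.
  (c) The contract was executed in Fenport, not Selwick. Not met.
  (d) The amount in controversy is USD 5,700, within the $6,500 ceiling, so this disjunct is met. Satisfied.
  → The court lacks jurisdiction.

the Selwick Court of Common Pleas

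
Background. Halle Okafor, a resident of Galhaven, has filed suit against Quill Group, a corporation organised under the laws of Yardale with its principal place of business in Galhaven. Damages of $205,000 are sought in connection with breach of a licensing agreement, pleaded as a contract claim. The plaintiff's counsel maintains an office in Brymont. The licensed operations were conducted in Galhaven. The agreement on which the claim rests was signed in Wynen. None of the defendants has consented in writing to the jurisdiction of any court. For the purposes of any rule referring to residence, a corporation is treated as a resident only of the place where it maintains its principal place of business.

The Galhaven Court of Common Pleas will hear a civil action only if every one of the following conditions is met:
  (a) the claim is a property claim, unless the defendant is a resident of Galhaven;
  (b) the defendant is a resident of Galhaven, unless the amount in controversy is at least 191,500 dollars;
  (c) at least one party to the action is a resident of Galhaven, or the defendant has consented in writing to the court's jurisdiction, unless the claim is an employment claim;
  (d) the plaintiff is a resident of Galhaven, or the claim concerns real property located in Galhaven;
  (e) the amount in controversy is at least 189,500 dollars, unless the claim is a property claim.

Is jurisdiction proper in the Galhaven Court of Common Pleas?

The Galhaven Court of Common Pleas:
  (a) The claim is a contract claim, not a property claim. But the defendant resides in Galhaven, and the 'unless' clause therefore excuses the requirement. Satisfied.
  (b) The defendant resides in Galhaven. Condition met.
  (c) Halle Okafor resides in Galhaven, so this disjunct is met. Met.
  (d) The plaintiff resides in Galhaven — that alternative is enough. Met.
  (e) The amount in controversy is $205,000, which meets the $189,500 floor. Met.
  → The court has jurisdiction.

Yes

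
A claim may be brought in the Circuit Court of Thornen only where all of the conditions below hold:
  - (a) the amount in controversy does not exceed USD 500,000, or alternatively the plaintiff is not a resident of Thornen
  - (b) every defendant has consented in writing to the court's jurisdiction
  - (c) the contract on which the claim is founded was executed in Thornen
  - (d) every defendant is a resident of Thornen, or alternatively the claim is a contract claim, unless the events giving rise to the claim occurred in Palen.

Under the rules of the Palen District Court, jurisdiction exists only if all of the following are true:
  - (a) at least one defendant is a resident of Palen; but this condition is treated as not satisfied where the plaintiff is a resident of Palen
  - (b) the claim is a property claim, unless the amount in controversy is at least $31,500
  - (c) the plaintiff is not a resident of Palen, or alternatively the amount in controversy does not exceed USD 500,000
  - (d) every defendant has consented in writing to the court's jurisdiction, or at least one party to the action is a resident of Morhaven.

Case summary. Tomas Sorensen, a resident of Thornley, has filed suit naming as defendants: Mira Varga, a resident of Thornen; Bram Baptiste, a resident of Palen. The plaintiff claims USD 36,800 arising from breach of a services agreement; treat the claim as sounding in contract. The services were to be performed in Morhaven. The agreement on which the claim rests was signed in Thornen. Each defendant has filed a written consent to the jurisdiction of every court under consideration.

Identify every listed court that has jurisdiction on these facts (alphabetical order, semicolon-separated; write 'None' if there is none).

The Circuit Court of Thornen:
  (a) The amount in controversy is USD 36,800, within the USD 500,000 ceiling — that alternative is enough. Condition met.
  (b) Every defendant has filed written consent. Condition met.
  (c) The contract was executed in Thornen. Met.
  (d) The claim is a contract claim, so this disjunct is met. Condition met.
  → All conditions met; jurisdiction exists.
The Palen District Court:
  (a) Bram Baptiste resides in Palen. And the carve-out is inapplicable — the plaintiff resides in Thornley, not Palen. Satisfied.
  (b) The claim is a contract claim, not a property claim. The proviso rescues it, though: the amount in controversy is $36,800, which meets the $31,500 floor. Satisfied.
  (c) The plaintiff resides in Thornley, which is not Palen, so this disjunct is met. Condition met.
  (d) Every defendant has filed written consent — that alternative is enough. Condition met.
  → All conditions met; jurisdiction exists.

the Circuit Court of Thornen; the Palen District Court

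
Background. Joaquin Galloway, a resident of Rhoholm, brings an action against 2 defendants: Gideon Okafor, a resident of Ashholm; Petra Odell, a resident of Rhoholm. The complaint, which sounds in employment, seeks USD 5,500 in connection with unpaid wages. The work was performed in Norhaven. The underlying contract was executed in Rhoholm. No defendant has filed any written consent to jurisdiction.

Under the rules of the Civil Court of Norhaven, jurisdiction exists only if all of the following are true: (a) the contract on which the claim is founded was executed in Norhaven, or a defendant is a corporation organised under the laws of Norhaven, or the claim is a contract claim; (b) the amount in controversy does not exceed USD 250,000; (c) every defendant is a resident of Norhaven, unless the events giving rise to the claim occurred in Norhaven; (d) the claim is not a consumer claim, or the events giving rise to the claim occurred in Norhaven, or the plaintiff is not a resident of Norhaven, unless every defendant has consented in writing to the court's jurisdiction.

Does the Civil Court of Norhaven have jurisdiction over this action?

No

The Civil Court of Norhaven:
  (a) The contract was executed in Rhoholm, not Norhaven; no defendant is a corporation; the claim is an employment claim, not a contract claim — no alternative holds. Fails.
  (b) The amount in controversy is $5,500, within the 250,000 dollars ceiling. Met.
  (c) The defendants reside as follows — Gideon Okafor in Ashholm, Petra Odell in Rhoholm — not all in Norhaven. However, the operative events occurred in Norhaven, so the 'unless' proviso supplies this condition. Satisfied.
  (d) The claim is an employment claim, not a consumer claim, so one alternative holds. Condition met.
  → Not every requirement is met — no jurisdiction.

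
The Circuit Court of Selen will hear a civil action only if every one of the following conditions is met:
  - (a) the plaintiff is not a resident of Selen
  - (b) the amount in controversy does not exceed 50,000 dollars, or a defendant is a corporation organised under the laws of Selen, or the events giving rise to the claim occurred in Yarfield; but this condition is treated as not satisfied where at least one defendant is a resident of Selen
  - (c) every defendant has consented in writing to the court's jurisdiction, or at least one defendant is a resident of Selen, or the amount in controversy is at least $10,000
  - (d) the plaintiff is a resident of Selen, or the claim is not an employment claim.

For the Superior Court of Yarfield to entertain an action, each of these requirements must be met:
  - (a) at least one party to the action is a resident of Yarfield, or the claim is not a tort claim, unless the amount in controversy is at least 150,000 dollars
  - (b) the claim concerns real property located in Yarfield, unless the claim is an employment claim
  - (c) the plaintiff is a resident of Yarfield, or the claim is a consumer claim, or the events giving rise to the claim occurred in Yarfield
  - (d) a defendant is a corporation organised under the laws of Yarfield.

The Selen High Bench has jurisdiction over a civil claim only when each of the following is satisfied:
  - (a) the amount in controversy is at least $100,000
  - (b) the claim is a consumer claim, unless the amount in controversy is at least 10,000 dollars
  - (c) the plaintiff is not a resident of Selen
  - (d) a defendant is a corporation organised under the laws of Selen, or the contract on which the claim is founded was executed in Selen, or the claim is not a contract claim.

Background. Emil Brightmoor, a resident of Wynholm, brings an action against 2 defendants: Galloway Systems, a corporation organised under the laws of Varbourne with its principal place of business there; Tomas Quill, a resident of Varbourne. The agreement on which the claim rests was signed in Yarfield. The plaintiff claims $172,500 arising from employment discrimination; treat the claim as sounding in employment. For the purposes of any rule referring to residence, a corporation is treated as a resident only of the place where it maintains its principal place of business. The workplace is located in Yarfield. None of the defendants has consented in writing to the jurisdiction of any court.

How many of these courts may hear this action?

1

The Circuit Court of Selen:
  (a) The plaintiff resides in Wynholm, which is not Selen. Condition met.
  (b) The operative events occurred in Yarfield, so this disjunct is met. The exception is not triggered, since no defendant resides in Selen (they reside in Varbourne, Varbourne). Condition met.
  (c) The amount in controversy is $172,500, which meets the 10,000 dollars floor, so one alternative holds. Satisfied.
  (d) The plaintiff resides in Wynholm, not Selen; the claim is an employment claim — none of the alternatives is met. Not met.
  → At least one condition fails; no jurisdiction.
The Superior Court of Yarfield:
  (a) The claim is an employment claim, not a tort claim — that alternative is enough. Satisfied.
  (b) The claim does not concern real property. But the claim is an employment claim, and the 'unless' clause therefore excuses the requirement. Condition met.
  (c) The operative events occurred in Yarfield, which satisfies one of the alternatives. Met.
  (d) The corporate defendant(s) are organised in Varbourne, not Yarfield. Not satisfied.
  → At least one condition fails; no jurisdiction.
The Selen High Bench:
  (a) The amount in controversy is USD 172,500, which meets the 100,000 dollars floor. Satisfied.
  (b) The claim is an employment claim, not a consumer claim. The proviso rescues it, though: the amount in controversy is $172,500, which meets the $10,000 floor. Condition met.
  (c) The plaintiff resides in Wynholm, which is not Selen. Condition met.
  (d) The claim is an employment claim, not a contract claim, which satisfies one of the alternatives. Condition met.
  → Jurisdiction lies.
Courts with jurisdiction: the Selen High Bench — 1 in total.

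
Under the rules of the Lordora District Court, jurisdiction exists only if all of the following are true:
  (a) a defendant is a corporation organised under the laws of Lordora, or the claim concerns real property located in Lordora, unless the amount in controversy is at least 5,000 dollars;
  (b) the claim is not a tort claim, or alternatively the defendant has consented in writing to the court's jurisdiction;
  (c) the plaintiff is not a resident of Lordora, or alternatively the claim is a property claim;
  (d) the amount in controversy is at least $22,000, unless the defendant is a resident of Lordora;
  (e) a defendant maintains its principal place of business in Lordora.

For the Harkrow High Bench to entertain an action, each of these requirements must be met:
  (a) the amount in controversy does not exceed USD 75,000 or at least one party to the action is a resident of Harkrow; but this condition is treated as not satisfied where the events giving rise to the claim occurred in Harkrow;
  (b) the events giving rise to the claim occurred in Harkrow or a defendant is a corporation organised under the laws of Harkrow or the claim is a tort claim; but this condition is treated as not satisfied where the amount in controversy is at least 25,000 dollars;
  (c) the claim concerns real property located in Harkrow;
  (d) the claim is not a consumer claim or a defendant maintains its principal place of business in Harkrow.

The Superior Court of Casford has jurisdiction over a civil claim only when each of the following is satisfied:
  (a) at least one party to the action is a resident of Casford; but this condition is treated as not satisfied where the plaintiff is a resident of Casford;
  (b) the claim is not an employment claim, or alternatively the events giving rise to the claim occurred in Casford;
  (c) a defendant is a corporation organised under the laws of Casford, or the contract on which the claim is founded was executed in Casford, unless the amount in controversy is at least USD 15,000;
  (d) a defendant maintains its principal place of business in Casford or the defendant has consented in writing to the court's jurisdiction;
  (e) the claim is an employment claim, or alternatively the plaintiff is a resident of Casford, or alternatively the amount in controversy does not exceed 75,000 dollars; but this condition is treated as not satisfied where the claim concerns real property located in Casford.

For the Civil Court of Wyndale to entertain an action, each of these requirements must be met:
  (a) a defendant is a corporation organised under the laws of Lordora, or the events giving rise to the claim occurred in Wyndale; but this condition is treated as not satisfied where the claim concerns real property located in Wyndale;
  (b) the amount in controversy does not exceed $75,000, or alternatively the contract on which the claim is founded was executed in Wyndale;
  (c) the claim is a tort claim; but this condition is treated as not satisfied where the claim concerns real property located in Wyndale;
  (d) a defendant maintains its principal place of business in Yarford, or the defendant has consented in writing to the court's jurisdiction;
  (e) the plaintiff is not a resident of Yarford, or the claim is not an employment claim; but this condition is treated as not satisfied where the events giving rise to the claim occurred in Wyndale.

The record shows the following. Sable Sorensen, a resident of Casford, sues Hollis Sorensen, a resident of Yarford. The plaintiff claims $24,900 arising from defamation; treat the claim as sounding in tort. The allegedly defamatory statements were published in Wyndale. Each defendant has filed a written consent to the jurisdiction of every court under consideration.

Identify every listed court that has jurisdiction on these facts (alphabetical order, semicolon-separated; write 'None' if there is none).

None

The Lordora District Court:
  (a) No defendant is a corporation; the claim does not concern real property — no alternative holds. The proviso rescues it, though: the amount in controversy is 24,900 dollars, which meets the $5,000 floor. Condition met.
  (b) Every defendant has filed written consent, which satisfies one of the alternatives. Met.
  (c) The plaintiff resides in Casford, which is not Lordora, so this disjunct is met. Met.
  (d) The amount in controversy is $24,900, which meets the USD 22,000 floor. Condition met.
  (e) No defendant is a corporation. Not satisfied.
  → The court lacks jurisdiction.
The Harkrow High Bench:
  (a) The amount in controversy is 24,900 dollars, within the 75,000 dollars ceiling, so this disjunct is met. The exception is not triggered, since the operative events occurred in Wyndale, not Harkrow. Condition met.
  (b) The claim is a tort claim, which satisfies one of the alternatives. The exception is not triggered, since the amount in controversy is USD 24,900, below the 25,000 dollars floor. Condition met.
  (c) The claim does not concern real property. Not satisfied.
  (d) The claim is a tort claim, not a consumer claim, which satisfies one of the alternatives. Condition met.
  → The court lacks jurisdiction.
The Superior Court of Casford:
  (a) Sable Sorensen resides in Casford. But the carve-out bites: the plaintiff resides in Casford. Not met.
  (b) The claim is a tort claim, not an employment claim — that alternative is enough. Met.
  (c) No defendant is a corporation; no contract (and hence no place of execution) is alleged — no alternative holds. The proviso rescues it, though: the amount in controversy is 24,900 dollars, which meets the $15,000 floor. Satisfied.
  (d) Every defendant has filed written consent, which satisfies one of the alternatives. Satisfied.
  (e) The plaintiff resides in Casford, so this disjunct is met. The carve-out does not apply: the claim does not concern real property. Met.
  → The court lacks jurisdiction.
The Civil Court of Wyndale:
  (a) The operative events occurred in Wyndale, so one alternative holds. The exception is not triggered, since the claim does not concern real property. Condition met.
  (b) The amount in controversy is $24,900, within the USD 75,000 ceiling, which satisfies one of the alternatives. Condition met.
  (c) The claim is a tort claim. And the carve-out is inapplicable — the claim does not concern real property. Met.
  (d) Every defendant has filed written consent, so this disjunct is met. Met.
  (e) The plaintiff resides in Casford, which is not Yarford, so one alternative holds. But the carve-out bites: the operative events occurred in Wyndale. Not met.
  → At least one condition fails; no jurisdiction.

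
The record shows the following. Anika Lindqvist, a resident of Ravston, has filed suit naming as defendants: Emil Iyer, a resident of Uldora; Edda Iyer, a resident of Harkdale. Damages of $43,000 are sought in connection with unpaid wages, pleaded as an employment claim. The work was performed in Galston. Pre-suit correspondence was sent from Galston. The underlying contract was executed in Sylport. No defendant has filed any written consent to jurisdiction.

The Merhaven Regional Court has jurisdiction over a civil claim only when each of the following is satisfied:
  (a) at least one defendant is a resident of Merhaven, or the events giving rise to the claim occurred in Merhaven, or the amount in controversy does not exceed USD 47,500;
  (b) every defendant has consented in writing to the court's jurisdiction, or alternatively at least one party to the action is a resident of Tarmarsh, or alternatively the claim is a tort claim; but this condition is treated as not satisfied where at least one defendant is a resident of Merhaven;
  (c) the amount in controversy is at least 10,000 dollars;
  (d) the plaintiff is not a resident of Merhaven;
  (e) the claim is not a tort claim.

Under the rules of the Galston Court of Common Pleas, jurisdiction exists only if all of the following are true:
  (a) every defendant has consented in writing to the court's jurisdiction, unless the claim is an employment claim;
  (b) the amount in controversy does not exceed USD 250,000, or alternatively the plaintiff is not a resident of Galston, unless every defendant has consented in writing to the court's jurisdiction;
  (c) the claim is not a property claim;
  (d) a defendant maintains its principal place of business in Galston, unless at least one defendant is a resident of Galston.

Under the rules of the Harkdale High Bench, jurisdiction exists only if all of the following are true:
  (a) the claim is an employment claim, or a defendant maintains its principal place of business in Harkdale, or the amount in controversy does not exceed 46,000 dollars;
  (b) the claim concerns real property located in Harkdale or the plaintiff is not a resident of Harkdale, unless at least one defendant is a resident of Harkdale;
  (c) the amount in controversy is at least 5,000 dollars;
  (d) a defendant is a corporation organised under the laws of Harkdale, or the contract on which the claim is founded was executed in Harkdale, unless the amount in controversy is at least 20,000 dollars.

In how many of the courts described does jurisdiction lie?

1

The Merhaven Regional Court:
  (a) The amount in controversy is 43,000 dollars, within the $47,500 ceiling, so this disjunct is met. Met.
  (b) No such written consent has been filed; no party resides in Tarmarsh; the claim is an employment claim, not a tort claim — none of the alternatives is met. Not satisfied.
  (c) The amount in controversy is USD 43,000, which meets the USD 10,000 floor. Condition met.
  (d) The plaintiff resides in Ravston, which is not Merhaven. Condition met.
  (e) The claim is an employment claim, not a tort claim. Condition met.
  → Not every requirement is met — no jurisdiction.
The Galston Court of Common Pleas:
  (a) No such written consent has been filed. The proviso rescues it, though: the claim is an employment claim. Met.
  (b) The amount in controversy is 43,000 dollars, within the 250,000 dollars ceiling — that alternative is enough. Met.
  (c) The claim is an employment claim, not a property claim. Satisfied.
  (d) No defendant is a corporation. Nor does the 'unless' clause help: no defendant resides in Galston (they reside in Uldora, Harkdale). Not met.
  → No jurisdiction.
The Harkdale High Bench:
  (a) The claim is an employment claim, so this disjunct is met. Satisfied.
  (b) The plaintiff resides in Ravston, which is not Harkdale — that alternative is enough. Met.
  (c) The amount in controversy is USD 43,000, which meets the 5,000 dollars floor. Met.
  (d) No defendant is a corporation; the contract was executed in Sylport, not Harkdale — no alternative holds. However, the amount in controversy is $43,000, which meets the $20,000 floor, so the 'unless' proviso supplies this condition. Satisfied.
  → All conditions met; jurisdiction exists.
Courts with jurisdiction: the Harkdale High Bench — 1 in total.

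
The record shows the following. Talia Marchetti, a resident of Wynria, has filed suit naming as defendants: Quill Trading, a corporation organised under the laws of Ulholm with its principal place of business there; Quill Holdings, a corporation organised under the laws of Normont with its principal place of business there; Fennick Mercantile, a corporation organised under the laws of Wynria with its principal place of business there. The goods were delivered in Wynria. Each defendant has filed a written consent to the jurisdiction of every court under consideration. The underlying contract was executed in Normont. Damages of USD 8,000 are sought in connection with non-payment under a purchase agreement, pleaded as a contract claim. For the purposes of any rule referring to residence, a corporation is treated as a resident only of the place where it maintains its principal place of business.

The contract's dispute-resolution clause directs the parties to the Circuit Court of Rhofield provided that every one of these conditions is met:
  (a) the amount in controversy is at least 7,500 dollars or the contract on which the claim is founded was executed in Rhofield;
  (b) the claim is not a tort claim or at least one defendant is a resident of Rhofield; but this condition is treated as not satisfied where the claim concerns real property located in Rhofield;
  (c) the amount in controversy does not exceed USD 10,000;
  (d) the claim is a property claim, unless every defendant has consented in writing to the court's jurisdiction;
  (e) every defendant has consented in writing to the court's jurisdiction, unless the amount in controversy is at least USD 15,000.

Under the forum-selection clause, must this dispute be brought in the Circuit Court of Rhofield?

The Circuit Court of Rhofield:
  (a) The amount in controversy is $8,000, which meets the 7,500 dollars floor, so this disjunct is met. Condition met.
  (b) The claim is a contract claim, not a tort claim, so this disjunct is met. The carve-out does not apply: the claim does not concern real property. Condition met.
  (c) The amount in controversy is USD 8,000, within the 10,000 dollars ceiling. Satisfied.
  (d) The claim is a contract claim, not a property claim. But every defendant has filed written consent, and the 'unless' clause therefore excuses the requirement. Satisfied.
  (e) Every defendant has filed written consent. Condition met.
  → The clause applies.

Yes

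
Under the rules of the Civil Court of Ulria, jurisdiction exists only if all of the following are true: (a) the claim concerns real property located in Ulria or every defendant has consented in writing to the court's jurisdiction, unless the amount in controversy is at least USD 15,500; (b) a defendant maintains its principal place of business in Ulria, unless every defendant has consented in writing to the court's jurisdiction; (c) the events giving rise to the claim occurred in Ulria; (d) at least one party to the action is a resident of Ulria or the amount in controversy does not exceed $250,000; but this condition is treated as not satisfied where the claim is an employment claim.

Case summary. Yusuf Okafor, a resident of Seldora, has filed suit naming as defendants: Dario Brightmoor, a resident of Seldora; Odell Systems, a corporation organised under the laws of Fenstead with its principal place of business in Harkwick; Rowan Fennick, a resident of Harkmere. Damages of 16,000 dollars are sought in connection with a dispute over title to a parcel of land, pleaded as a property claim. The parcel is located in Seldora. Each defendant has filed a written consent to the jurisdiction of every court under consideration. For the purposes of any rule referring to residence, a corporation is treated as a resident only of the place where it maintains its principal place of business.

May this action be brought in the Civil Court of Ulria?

No

The Civil Court of Ulria:
  (a) Every defendant has filed written consent — that alternative is enough. Satisfied.
  (b) The corporate defendant(s) have their principal place of business in Harkwick, not Ulria. But every defendant has filed written consent, and the 'unless' clause therefore excuses the requirement. Condition met.
  (c) The operative events occurred in Seldora, not Ulria. Not satisfied.
  (d) The amount in controversy is $16,000, within the USD 250,000 ceiling, so this disjunct is met. The exception is not triggered, since the claim is a property claim, not an employment claim. Met.
  → Not every requirement is met — no jurisdiction.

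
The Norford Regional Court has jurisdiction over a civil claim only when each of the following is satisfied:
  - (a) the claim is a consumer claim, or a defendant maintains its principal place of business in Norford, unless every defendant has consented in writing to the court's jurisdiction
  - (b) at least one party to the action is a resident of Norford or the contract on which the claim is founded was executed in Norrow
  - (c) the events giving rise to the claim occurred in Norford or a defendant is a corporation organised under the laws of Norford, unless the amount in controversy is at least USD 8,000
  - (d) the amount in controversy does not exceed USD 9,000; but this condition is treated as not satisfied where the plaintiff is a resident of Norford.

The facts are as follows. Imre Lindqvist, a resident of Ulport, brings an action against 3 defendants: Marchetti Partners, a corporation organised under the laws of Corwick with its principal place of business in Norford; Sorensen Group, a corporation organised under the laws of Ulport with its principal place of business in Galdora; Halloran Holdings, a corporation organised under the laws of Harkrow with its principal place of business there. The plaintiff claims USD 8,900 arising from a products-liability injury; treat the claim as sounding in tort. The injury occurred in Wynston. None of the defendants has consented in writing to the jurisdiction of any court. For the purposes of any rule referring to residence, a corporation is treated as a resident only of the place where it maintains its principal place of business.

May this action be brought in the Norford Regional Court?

The Norford Regional Court:
  (a) Marchetti Partners has its principal place of business in Norford, so this disjunct is met. Condition met.
  (b) Marchetti Partners resides in Norford, so one alternative holds. Met.
  (c) The operative events occurred in Wynston, not Norford; the corporate defendant(s) are organised in Corwick, Harkrow, Ulport, not Norford — no alternative holds. However, the amount in controversy is USD 8,900, which meets the USD 8,000 floor, so the 'unless' proviso supplies this condition. Satisfied.
  (d) The amount in controversy is $8,900, within the $9,000 ceiling. And the carve-out is inapplicable — the plaintiff resides in Ulport, not Norford. Satisfied.
  → Every requirement is satisfied — jurisdiction.

Yes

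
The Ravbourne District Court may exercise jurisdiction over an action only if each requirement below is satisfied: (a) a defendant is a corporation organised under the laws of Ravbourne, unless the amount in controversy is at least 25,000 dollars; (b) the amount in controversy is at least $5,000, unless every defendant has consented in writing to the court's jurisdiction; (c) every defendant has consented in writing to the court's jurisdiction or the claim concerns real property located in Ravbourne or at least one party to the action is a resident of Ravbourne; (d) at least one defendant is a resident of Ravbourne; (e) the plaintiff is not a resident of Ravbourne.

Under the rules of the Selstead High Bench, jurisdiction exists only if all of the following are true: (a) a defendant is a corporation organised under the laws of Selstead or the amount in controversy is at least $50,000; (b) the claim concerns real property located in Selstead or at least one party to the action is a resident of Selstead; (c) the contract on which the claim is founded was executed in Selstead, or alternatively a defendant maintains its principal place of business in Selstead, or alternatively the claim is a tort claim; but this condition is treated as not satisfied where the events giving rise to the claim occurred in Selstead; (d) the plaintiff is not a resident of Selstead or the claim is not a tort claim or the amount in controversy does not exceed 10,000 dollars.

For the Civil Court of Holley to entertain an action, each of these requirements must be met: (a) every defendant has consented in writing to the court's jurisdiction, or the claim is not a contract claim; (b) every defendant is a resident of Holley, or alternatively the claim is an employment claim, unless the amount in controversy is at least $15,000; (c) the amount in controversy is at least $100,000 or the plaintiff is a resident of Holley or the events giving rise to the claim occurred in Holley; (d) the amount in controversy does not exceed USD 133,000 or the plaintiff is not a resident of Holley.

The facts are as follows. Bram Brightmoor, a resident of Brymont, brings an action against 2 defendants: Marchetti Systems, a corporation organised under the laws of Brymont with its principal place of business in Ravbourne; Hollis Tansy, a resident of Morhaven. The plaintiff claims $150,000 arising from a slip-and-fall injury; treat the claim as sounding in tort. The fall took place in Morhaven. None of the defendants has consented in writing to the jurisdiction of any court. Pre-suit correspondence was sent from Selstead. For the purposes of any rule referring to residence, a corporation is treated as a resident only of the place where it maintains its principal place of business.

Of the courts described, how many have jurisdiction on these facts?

The Ravbourne District Court:
  (a) The corporate defendant(s) are organised in Brymont, not Ravbourne. However, the amount in controversy is $150,000, which meets the $25,000 floor, so the 'unless' proviso supplies this condition. Condition met.
  (b) The amount in controversy is USD 150,000, which meets the USD 5,000 floor. Satisfied.
  (c) Marchetti Systems resides in Ravbourne, so this disjunct is met. Condition met.
  (d) Marchetti Systems resides in Ravbourne. Condition met.
  (e) The plaintiff resides in Brymont, which is not Ravbourne. Condition met.
  → The court has jurisdiction.
The Selstead High Bench:
  (a) The amount in controversy is 150,000 dollars, which meets the 50,000 dollars floor, so one alternative holds. Met.
  (b) The claim does not concern real property; no party resides in Selstead — no alternative holds. Not met.
  (c) The claim is a tort claim, so this disjunct is met. The carve-out does not apply: the operative events occurred in Morhaven, not Selstead. Condition met.
  (d) The plaintiff resides in Brymont, which is not Selstead, so this disjunct is met. Condition met.
  → Not every requirement is met — no jurisdiction.
The Civil Court of Holley:
  (a) The claim is a tort claim, not a contract claim, which satisfies one of the alternatives. Satisfied.
  (b) The defendants reside as follows — Marchetti Systems in Ravbourne, Hollis Tansy in Morhaven — not all in Holley; the claim is a tort claim, not an employment claim — none of the alternatives is met. However, the amount in controversy is 150,000 dollars, which meets the USD 15,000 floor, so the 'unless' proviso supplies this condition. Condition met.
  (c) The amount in controversy is USD 150,000, which meets the USD 100,000 floor, so one alternative holds. Satisfied.
  (d) The plaintiff resides in Brymont, which is not Holley, which satisfies one of the alternatives. Met.
  → Jurisdiction lies.
Courts with jurisdiction: the Ravbourne District Court, the Civil Court of Holley — 2 in total.

2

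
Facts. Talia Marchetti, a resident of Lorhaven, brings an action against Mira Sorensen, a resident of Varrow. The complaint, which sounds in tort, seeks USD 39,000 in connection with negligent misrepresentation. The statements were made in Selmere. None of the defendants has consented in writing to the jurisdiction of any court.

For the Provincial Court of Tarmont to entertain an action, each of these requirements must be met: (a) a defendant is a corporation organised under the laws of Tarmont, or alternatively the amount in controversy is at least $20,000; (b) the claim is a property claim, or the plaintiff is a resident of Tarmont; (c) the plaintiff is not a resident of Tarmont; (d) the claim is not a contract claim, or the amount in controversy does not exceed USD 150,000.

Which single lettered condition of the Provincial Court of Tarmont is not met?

(b)

The Provincial Court of Tarmont:
  (a) The amount in controversy is 39,000 dollars, which meets the USD 20,000 floor, so one alternative holds. Met.
  (b) The claim is a tort claim, not a property claim; the plaintiff resides in Lorhaven, not Tarmont — no alternative holds. Not met.
  (c) The plaintiff resides in Lorhaven, which is not Tarmont. Condition met.
  (d) The claim is a tort claim, not a contract claim, so one alternative holds. Met.
Only condition (b) fails.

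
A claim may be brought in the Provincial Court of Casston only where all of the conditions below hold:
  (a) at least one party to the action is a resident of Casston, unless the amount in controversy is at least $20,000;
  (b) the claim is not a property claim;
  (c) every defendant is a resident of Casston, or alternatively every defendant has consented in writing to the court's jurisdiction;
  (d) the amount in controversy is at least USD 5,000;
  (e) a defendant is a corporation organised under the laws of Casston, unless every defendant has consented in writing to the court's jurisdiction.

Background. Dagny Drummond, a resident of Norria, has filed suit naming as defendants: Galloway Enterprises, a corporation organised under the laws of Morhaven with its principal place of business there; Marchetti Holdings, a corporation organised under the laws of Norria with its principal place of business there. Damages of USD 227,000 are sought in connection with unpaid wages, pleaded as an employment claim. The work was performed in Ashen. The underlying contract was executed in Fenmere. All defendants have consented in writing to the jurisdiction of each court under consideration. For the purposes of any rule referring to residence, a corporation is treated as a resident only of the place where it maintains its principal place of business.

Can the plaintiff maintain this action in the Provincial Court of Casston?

Yes

The Provincial Court of Casston:
  (a) No party resides in Casston. However, the amount in controversy is USD 227,000, which meets the USD 20,000 floor, so the 'unless' proviso supplies this condition. Met.
  (b) The claim is an employment claim, not a property claim. Met.
  (c) Every defendant has filed written consent, so one alternative holds. Condition met.
  (d) The amount in controversy is 227,000 dollars, which meets the USD 5,000 floor. Met.
  (e) The corporate defendant(s) are organised in Morhaven, Norria, not Casston. But every defendant has filed written consent, and the 'unless' clause therefore excuses the requirement. Satisfied.
  → Jurisdiction lies.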